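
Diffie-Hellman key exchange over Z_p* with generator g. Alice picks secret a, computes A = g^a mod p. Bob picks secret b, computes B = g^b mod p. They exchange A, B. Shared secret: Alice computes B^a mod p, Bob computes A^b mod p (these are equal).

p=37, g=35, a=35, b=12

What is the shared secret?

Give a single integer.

Answer: 10

Derivation:
A = 35^35 mod 37  (bits of 35 = 100011)
  bit 0 = 1: r = r^2 * 35 mod 37 = 1^2 * 35 = 1*35 = 35
  bit 1 = 0: r = r^2 mod 37 = 35^2 = 4
  bit 2 = 0: r = r^2 mod 37 = 4^2 = 16
  bit 3 = 0: r = r^2 mod 37 = 16^2 = 34
  bit 4 = 1: r = r^2 * 35 mod 37 = 34^2 * 35 = 9*35 = 19
  bit 5 = 1: r = r^2 * 35 mod 37 = 19^2 * 35 = 28*35 = 18
  -> A = 18
B = 35^12 mod 37  (bits of 12 = 1100)
  bit 0 = 1: r = r^2 * 35 mod 37 = 1^2 * 35 = 1*35 = 35
  bit 1 = 1: r = r^2 * 35 mod 37 = 35^2 * 35 = 4*35 = 29
  bit 2 = 0: r = r^2 mod 37 = 29^2 = 27
  bit 3 = 0: r = r^2 mod 37 = 27^2 = 26
  -> B = 26
s = B^a = 26^35 mod 37  (bits of 35 = 100011)
  bit 0 = 1: r = r^2 * 26 mod 37 = 1^2 * 26 = 1*26 = 26
  bit 1 = 0: r = r^2 mod 37 = 26^2 = 10
  bit 2 = 0: r = r^2 mod 37 = 10^2 = 26
  bit 3 = 0: r = r^2 mod 37 = 26^2 = 10
  bit 4 = 1: r = r^2 * 26 mod 37 = 10^2 * 26 = 26*26 = 10
  bit 5 = 1: r = r^2 * 26 mod 37 = 10^2 * 26 = 26*26 = 10
  -> s = B^a = 10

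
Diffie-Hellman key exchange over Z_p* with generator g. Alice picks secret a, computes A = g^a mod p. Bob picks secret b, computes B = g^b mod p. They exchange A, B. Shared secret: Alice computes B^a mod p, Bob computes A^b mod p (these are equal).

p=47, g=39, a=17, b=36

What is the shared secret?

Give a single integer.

Answer: 3

Derivation:
A = 39^17 mod 47  (bits of 17 = 10001)
  bit 0 = 1: r = r^2 * 39 mod 47 = 1^2 * 39 = 1*39 = 39
  bit 1 = 0: r = r^2 mod 47 = 39^2 = 17
  bit 2 = 0: r = r^2 mod 47 = 17^2 = 7
  bit 3 = 0: r = r^2 mod 47 = 7^2 = 2
  bit 4 = 1: r = r^2 * 39 mod 47 = 2^2 * 39 = 4*39 = 15
  -> A = 15
B = 39^36 mod 47  (bits of 36 = 100100)
  bit 0 = 1: r = r^2 * 39 mod 47 = 1^2 * 39 = 1*39 = 39
  bit 1 = 0: r = r^2 mod 47 = 39^2 = 17
  bit 2 = 0: r = r^2 mod 47 = 17^2 = 7
  bit 3 = 1: r = r^2 * 39 mod 47 = 7^2 * 39 = 2*39 = 31
  bit 4 = 0: r = r^2 mod 47 = 31^2 = 21
  bit 5 = 0: r = r^2 mod 47 = 21^2 = 18
  -> B = 18
s = B^a = 18^17 mod 47  (bits of 17 = 10001)
  bit 0 = 1: r = r^2 * 18 mod 47 = 1^2 * 18 = 1*18 = 18
  bit 1 = 0: r = r^2 mod 47 = 18^2 = 42
  bit 2 = 0: r = r^2 mod 47 = 42^2 = 25
  bit 3 = 0: r = r^2 mod 47 = 25^2 = 14
  bit 4 = 1: r = r^2 * 18 mod 47 = 14^2 * 18 = 8*18 = 3
  -> s = B^a = 3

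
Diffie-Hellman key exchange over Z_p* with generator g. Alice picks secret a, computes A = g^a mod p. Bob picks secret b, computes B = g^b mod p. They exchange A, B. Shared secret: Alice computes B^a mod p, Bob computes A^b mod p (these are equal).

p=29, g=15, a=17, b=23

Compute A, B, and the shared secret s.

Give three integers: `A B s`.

A = 15^17 mod 29  (bits of 17 = 10001)
  bit 0 = 1: r = r^2 * 15 mod 29 = 1^2 * 15 = 1*15 = 15
  bit 1 = 0: r = r^2 mod 29 = 15^2 = 22
  bit 2 = 0: r = r^2 mod 29 = 22^2 = 20
  bit 3 = 0: r = r^2 mod 29 = 20^2 = 23
  bit 4 = 1: r = r^2 * 15 mod 29 = 23^2 * 15 = 7*15 = 18
  -> A = 18
B = 15^23 mod 29  (bits of 23 = 10111)
  bit 0 = 1: r = r^2 * 15 mod 29 = 1^2 * 15 = 1*15 = 15
  bit 1 = 0: r = r^2 mod 29 = 15^2 = 22
  bit 2 = 1: r = r^2 * 15 mod 29 = 22^2 * 15 = 20*15 = 10
  bit 3 = 1: r = r^2 * 15 mod 29 = 10^2 * 15 = 13*15 = 21
  bit 4 = 1: r = r^2 * 15 mod 29 = 21^2 * 15 = 6*15 = 3
  -> B = 3
s = B^a = 3^17 mod 29  (bits of 17 = 10001)
  bit 0 = 1: r = r^2 * 3 mod 29 = 1^2 * 3 = 1*3 = 3
  bit 1 = 0: r = r^2 mod 29 = 3^2 = 9
  bit 2 = 0: r = r^2 mod 29 = 9^2 = 23
  bit 3 = 0: r = r^2 mod 29 = 23^2 = 7
  bit 4 = 1: r = r^2 * 3 mod 29 = 7^2 * 3 = 20*3 = 2
  -> s = B^a = 2

Answer: 18 3 2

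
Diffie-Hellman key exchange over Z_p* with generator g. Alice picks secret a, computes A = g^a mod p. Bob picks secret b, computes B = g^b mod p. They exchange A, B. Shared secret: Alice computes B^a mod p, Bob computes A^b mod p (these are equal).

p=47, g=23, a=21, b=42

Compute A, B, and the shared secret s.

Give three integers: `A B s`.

A = 23^21 mod 47  (bits of 21 = 10101)
  bit 0 = 1: r = r^2 * 23 mod 47 = 1^2 * 23 = 1*23 = 23
  bit 1 = 0: r = r^2 mod 47 = 23^2 = 12
  bit 2 = 1: r = r^2 * 23 mod 47 = 12^2 * 23 = 3*23 = 22
  bit 3 = 0: r = r^2 mod 47 = 22^2 = 14
  bit 4 = 1: r = r^2 * 23 mod 47 = 14^2 * 23 = 8*23 = 43
  -> A = 43
B = 23^42 mod 47  (bits of 42 = 101010)
  bit 0 = 1: r = r^2 * 23 mod 47 = 1^2 * 23 = 1*23 = 23
  bit 1 = 0: r = r^2 mod 47 = 23^2 = 12
  bit 2 = 1: r = r^2 * 23 mod 47 = 12^2 * 23 = 3*23 = 22
  bit 3 = 0: r = r^2 mod 47 = 22^2 = 14
  bit 4 = 1: r = r^2 * 23 mod 47 = 14^2 * 23 = 8*23 = 43
  bit 5 = 0: r = r^2 mod 47 = 43^2 = 16
  -> B = 16
s = B^a = 16^21 mod 47  (bits of 21 = 10101)
  bit 0 = 1: r = r^2 * 16 mod 47 = 1^2 * 16 = 1*16 = 16
  bit 1 = 0: r = r^2 mod 47 = 16^2 = 21
  bit 2 = 1: r = r^2 * 16 mod 47 = 21^2 * 16 = 18*16 = 6
  bit 3 = 0: r = r^2 mod 47 = 6^2 = 36
  bit 4 = 1: r = r^2 * 16 mod 47 = 36^2 * 16 = 27*16 = 9
  -> s = B^a = 9

Answer: 43 16 9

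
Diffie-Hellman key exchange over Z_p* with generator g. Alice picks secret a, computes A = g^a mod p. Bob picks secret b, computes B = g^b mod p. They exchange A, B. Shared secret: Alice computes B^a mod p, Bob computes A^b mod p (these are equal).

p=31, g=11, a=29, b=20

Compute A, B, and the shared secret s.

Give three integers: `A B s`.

Answer: 17 25 5

Derivation:
A = 11^29 mod 31  (bits of 29 = 11101)
  bit 0 = 1: r = r^2 * 11 mod 31 = 1^2 * 11 = 1*11 = 11
  bit 1 = 1: r = r^2 * 11 mod 31 = 11^2 * 11 = 28*11 = 29
  bit 2 = 1: r = r^2 * 11 mod 31 = 29^2 * 11 = 4*11 = 13
  bit 3 = 0: r = r^2 mod 31 = 13^2 = 14
  bit 4 = 1: r = r^2 * 11 mod 31 = 14^2 * 11 = 10*11 = 17
  -> A = 17
B = 11^20 mod 31  (bits of 20 = 10100)
  bit 0 = 1: r = r^2 * 11 mod 31 = 1^2 * 11 = 1*11 = 11
  bit 1 = 0: r = r^2 mod 31 = 11^2 = 28
  bit 2 = 1: r = r^2 * 11 mod 31 = 28^2 * 11 = 9*11 = 6
  bit 3 = 0: r = r^2 mod 31 = 6^2 = 5
  bit 4 = 0: r = r^2 mod 31 = 5^2 = 25
  -> B = 25
s = B^a = 25^29 mod 31  (bits of 29 = 11101)
  bit 0 = 1: r = r^2 * 25 mod 31 = 1^2 * 25 = 1*25 = 25
  bit 1 = 1: r = r^2 * 25 mod 31 = 25^2 * 25 = 5*25 = 1
  bit 2 = 1: r = r^2 * 25 mod 31 = 1^2 * 25 = 1*25 = 25
  bit 3 = 0: r = r^2 mod 31 = 25^2 = 5
  bit 4 = 1: r = r^2 * 25 mod 31 = 5^2 * 25 = 25*25 = 5
  -> s = B^a = 5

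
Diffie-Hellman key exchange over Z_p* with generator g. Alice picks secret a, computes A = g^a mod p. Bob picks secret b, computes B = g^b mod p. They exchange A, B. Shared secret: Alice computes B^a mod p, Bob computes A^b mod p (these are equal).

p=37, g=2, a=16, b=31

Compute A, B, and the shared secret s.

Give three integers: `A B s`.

Answer: 9 22 12

Derivation:
A = 2^16 mod 37  (bits of 16 = 10000)
  bit 0 = 1: r = r^2 * 2 mod 37 = 1^2 * 2 = 1*2 = 2
  bit 1 = 0: r = r^2 mod 37 = 2^2 = 4
  bit 2 = 0: r = r^2 mod 37 = 4^2 = 16
  bit 3 = 0: r = r^2 mod 37 = 16^2 = 34
  bit 4 = 0: r = r^2 mod 37 = 34^2 = 9
  -> A = 9
B = 2^31 mod 37  (bits of 31 = 11111)
  bit 0 = 1: r = r^2 * 2 mod 37 = 1^2 * 2 = 1*2 = 2
  bit 1 = 1: r = r^2 * 2 mod 37 = 2^2 * 2 = 4*2 = 8
  bit 2 = 1: r = r^2 * 2 mod 37 = 8^2 * 2 = 27*2 = 17
  bit 3 = 1: r = r^2 * 2 mod 37 = 17^2 * 2 = 30*2 = 23
  bit 4 = 1: r = r^2 * 2 mod 37 = 23^2 * 2 = 11*2 = 22
  -> B = 22
s = B^a = 22^16 mod 37  (bits of 16 = 10000)
  bit 0 = 1: r = r^2 * 22 mod 37 = 1^2 * 22 = 1*22 = 22
  bit 1 = 0: r = r^2 mod 37 = 22^2 = 3
  bit 2 = 0: r = r^2 mod 37 = 3^2 = 9
  bit 3 = 0: r = r^2 mod 37 = 9^2 = 7
  bit 4 = 0: r = r^2 mod 37 = 7^2 = 12
  -> s = B^a = 12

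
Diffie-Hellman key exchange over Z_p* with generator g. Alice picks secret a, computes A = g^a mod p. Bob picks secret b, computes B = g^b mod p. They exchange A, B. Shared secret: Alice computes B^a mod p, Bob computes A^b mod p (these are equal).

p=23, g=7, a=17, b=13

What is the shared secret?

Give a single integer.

Answer: 7

Derivation:
A = 7^17 mod 23  (bits of 17 = 10001)
  bit 0 = 1: r = r^2 * 7 mod 23 = 1^2 * 7 = 1*7 = 7
  bit 1 = 0: r = r^2 mod 23 = 7^2 = 3
  bit 2 = 0: r = r^2 mod 23 = 3^2 = 9
  bit 3 = 0: r = r^2 mod 23 = 9^2 = 12
  bit 4 = 1: r = r^2 * 7 mod 23 = 12^2 * 7 = 6*7 = 19
  -> A = 19
B = 7^13 mod 23  (bits of 13 = 1101)
  bit 0 = 1: r = r^2 * 7 mod 23 = 1^2 * 7 = 1*7 = 7
  bit 1 = 1: r = r^2 * 7 mod 23 = 7^2 * 7 = 3*7 = 21
  bit 2 = 0: r = r^2 mod 23 = 21^2 = 4
  bit 3 = 1: r = r^2 * 7 mod 23 = 4^2 * 7 = 16*7 = 20
  -> B = 20
s = B^a = 20^17 mod 23  (bits of 17 = 10001)
  bit 0 = 1: r = r^2 * 20 mod 23 = 1^2 * 20 = 1*20 = 20
  bit 1 = 0: r = r^2 mod 23 = 20^2 = 9
  bit 2 = 0: r = r^2 mod 23 = 9^2 = 12
  bit 3 = 0: r = r^2 mod 23 = 12^2 = 6
  bit 4 = 1: r = r^2 * 20 mod 23 = 6^2 * 20 = 13*20 = 7
  -> s = B^a = 7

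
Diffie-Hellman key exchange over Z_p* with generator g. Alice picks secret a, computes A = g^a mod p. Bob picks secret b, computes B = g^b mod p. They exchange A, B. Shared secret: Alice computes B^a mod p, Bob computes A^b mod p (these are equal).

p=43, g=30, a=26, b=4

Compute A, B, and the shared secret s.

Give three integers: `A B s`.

Answer: 31 9 10

Derivation:
A = 30^26 mod 43  (bits of 26 = 11010)
  bit 0 = 1: r = r^2 * 30 mod 43 = 1^2 * 30 = 1*30 = 30
  bit 1 = 1: r = r^2 * 30 mod 43 = 30^2 * 30 = 40*30 = 39
  bit 2 = 0: r = r^2 mod 43 = 39^2 = 16
  bit 3 = 1: r = r^2 * 30 mod 43 = 16^2 * 30 = 41*30 = 26
  bit 4 = 0: r = r^2 mod 43 = 26^2 = 31
  -> A = 31
B = 30^4 mod 43  (bits of 4 = 100)
  bit 0 = 1: r = r^2 * 30 mod 43 = 1^2 * 30 = 1*30 = 30
  bit 1 = 0: r = r^2 mod 43 = 30^2 = 40
  bit 2 = 0: r = r^2 mod 43 = 40^2 = 9
  -> B = 9
s = B^a = 9^26 mod 43  (bits of 26 = 11010)
  bit 0 = 1: r = r^2 * 9 mod 43 = 1^2 * 9 = 1*9 = 9
  bit 1 = 1: r = r^2 * 9 mod 43 = 9^2 * 9 = 38*9 = 41
  bit 2 = 0: r = r^2 mod 43 = 41^2 = 4
  bit 3 = 1: r = r^2 * 9 mod 43 = 4^2 * 9 = 16*9 = 15
  bit 4 = 0: r = r^2 mod 43 = 15^2 = 10
  -> s = B^a = 10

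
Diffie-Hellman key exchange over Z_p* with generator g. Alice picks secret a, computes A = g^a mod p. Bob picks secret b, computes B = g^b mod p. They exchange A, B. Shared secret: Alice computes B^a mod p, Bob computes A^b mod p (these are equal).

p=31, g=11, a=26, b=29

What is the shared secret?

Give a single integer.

Answer: 9

Derivation:
A = 11^26 mod 31  (bits of 26 = 11010)
  bit 0 = 1: r = r^2 * 11 mod 31 = 1^2 * 11 = 1*11 = 11
  bit 1 = 1: r = r^2 * 11 mod 31 = 11^2 * 11 = 28*11 = 29
  bit 2 = 0: r = r^2 mod 31 = 29^2 = 4
  bit 3 = 1: r = r^2 * 11 mod 31 = 4^2 * 11 = 16*11 = 21
  bit 4 = 0: r = r^2 mod 31 = 21^2 = 7
  -> A = 7
B = 11^29 mod 31  (bits of 29 = 11101)
  bit 0 = 1: r = r^2 * 11 mod 31 = 1^2 * 11 = 1*11 = 11
  bit 1 = 1: r = r^2 * 11 mod 31 = 11^2 * 11 = 28*11 = 29
  bit 2 = 1: r = r^2 * 11 mod 31 = 29^2 * 11 = 4*11 = 13
  bit 3 = 0: r = r^2 mod 31 = 13^2 = 14
  bit 4 = 1: r = r^2 * 11 mod 31 = 14^2 * 11 = 10*11 = 17
  -> B = 17
s = B^a = 17^26 mod 31  (bits of 26 = 11010)
  bit 0 = 1: r = r^2 * 17 mod 31 = 1^2 * 17 = 1*17 = 17
  bit 1 = 1: r = r^2 * 17 mod 31 = 17^2 * 17 = 10*17 = 15
  bit 2 = 0: r = r^2 mod 31 = 15^2 = 8
  bit 3 = 1: r = r^2 * 17 mod 31 = 8^2 * 17 = 2*17 = 3
  bit 4 = 0: r = r^2 mod 31 = 3^2 = 9
  -> s = B^a = 9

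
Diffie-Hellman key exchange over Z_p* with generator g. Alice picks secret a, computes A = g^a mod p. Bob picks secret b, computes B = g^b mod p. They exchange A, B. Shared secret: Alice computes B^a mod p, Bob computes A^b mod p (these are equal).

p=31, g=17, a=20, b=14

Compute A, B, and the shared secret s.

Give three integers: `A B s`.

A = 17^20 mod 31  (bits of 20 = 10100)
  bit 0 = 1: r = r^2 * 17 mod 31 = 1^2 * 17 = 1*17 = 17
  bit 1 = 0: r = r^2 mod 31 = 17^2 = 10
  bit 2 = 1: r = r^2 * 17 mod 31 = 10^2 * 17 = 7*17 = 26
  bit 3 = 0: r = r^2 mod 31 = 26^2 = 25
  bit 4 = 0: r = r^2 mod 31 = 25^2 = 5
  -> A = 5
B = 17^14 mod 31  (bits of 14 = 1110)
  bit 0 = 1: r = r^2 * 17 mod 31 = 1^2 * 17 = 1*17 = 17
  bit 1 = 1: r = r^2 * 17 mod 31 = 17^2 * 17 = 10*17 = 15
  bit 2 = 1: r = r^2 * 17 mod 31 = 15^2 * 17 = 8*17 = 12
  bit 3 = 0: r = r^2 mod 31 = 12^2 = 20
  -> B = 20
s = B^a = 20^20 mod 31  (bits of 20 = 10100)
  bit 0 = 1: r = r^2 * 20 mod 31 = 1^2 * 20 = 1*20 = 20
  bit 1 = 0: r = r^2 mod 31 = 20^2 = 28
  bit 2 = 1: r = r^2 * 20 mod 31 = 28^2 * 20 = 9*20 = 25
  bit 3 = 0: r = r^2 mod 31 = 25^2 = 5
  bit 4 = 0: r = r^2 mod 31 = 5^2 = 25
  -> s = B^a = 25

Answer: 5 20 25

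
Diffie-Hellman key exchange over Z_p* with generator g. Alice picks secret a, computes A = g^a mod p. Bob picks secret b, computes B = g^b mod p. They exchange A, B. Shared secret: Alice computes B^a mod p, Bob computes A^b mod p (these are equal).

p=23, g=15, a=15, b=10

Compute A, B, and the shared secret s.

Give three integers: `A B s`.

A = 15^15 mod 23  (bits of 15 = 1111)
  bit 0 = 1: r = r^2 * 15 mod 23 = 1^2 * 15 = 1*15 = 15
  bit 1 = 1: r = r^2 * 15 mod 23 = 15^2 * 15 = 18*15 = 17
  bit 2 = 1: r = r^2 * 15 mod 23 = 17^2 * 15 = 13*15 = 11
  bit 3 = 1: r = r^2 * 15 mod 23 = 11^2 * 15 = 6*15 = 21
  -> A = 21
B = 15^10 mod 23  (bits of 10 = 1010)
  bit 0 = 1: r = r^2 * 15 mod 23 = 1^2 * 15 = 1*15 = 15
  bit 1 = 0: r = r^2 mod 23 = 15^2 = 18
  bit 2 = 1: r = r^2 * 15 mod 23 = 18^2 * 15 = 2*15 = 7
  bit 3 = 0: r = r^2 mod 23 = 7^2 = 3
  -> B = 3
s = B^a = 3^15 mod 23  (bits of 15 = 1111)
  bit 0 = 1: r = r^2 * 3 mod 23 = 1^2 * 3 = 1*3 = 3
  bit 1 = 1: r = r^2 * 3 mod 23 = 3^2 * 3 = 9*3 = 4
  bit 2 = 1: r = r^2 * 3 mod 23 = 4^2 * 3 = 16*3 = 2
  bit 3 = 1: r = r^2 * 3 mod 23 = 2^2 * 3 = 4*3 = 12
  -> s = B^a = 12

Answer: 21 3 12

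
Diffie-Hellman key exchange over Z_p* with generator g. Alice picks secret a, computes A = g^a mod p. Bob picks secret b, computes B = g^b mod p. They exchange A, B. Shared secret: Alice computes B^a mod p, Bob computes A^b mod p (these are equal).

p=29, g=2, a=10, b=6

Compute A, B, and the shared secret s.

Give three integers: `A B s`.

A = 2^10 mod 29  (bits of 10 = 1010)
  bit 0 = 1: r = r^2 * 2 mod 29 = 1^2 * 2 = 1*2 = 2
  bit 1 = 0: r = r^2 mod 29 = 2^2 = 4
  bit 2 = 1: r = r^2 * 2 mod 29 = 4^2 * 2 = 16*2 = 3
  bit 3 = 0: r = r^2 mod 29 = 3^2 = 9
  -> A = 9
B = 2^6 mod 29  (bits of 6 = 110)
  bit 0 = 1: r = r^2 * 2 mod 29 = 1^2 * 2 = 1*2 = 2
  bit 1 = 1: r = r^2 * 2 mod 29 = 2^2 * 2 = 4*2 = 8
  bit 2 = 0: r = r^2 mod 29 = 8^2 = 6
  -> B = 6
s = B^a = 6^10 mod 29  (bits of 10 = 1010)
  bit 0 = 1: r = r^2 * 6 mod 29 = 1^2 * 6 = 1*6 = 6
  bit 1 = 0: r = r^2 mod 29 = 6^2 = 7
  bit 2 = 1: r = r^2 * 6 mod 29 = 7^2 * 6 = 20*6 = 4
  bit 3 = 0: r = r^2 mod 29 = 4^2 = 16
  -> s = B^a = 16

Answer: 9 6 16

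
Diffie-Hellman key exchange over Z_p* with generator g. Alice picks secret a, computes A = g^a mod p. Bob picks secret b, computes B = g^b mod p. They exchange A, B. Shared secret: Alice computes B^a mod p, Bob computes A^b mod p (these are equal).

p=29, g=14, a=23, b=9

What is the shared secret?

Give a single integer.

A = 14^23 mod 29  (bits of 23 = 10111)
  bit 0 = 1: r = r^2 * 14 mod 29 = 1^2 * 14 = 1*14 = 14
  bit 1 = 0: r = r^2 mod 29 = 14^2 = 22
  bit 2 = 1: r = r^2 * 14 mod 29 = 22^2 * 14 = 20*14 = 19
  bit 3 = 1: r = r^2 * 14 mod 29 = 19^2 * 14 = 13*14 = 8
  bit 4 = 1: r = r^2 * 14 mod 29 = 8^2 * 14 = 6*14 = 26
  -> A = 26
B = 14^9 mod 29  (bits of 9 = 1001)
  bit 0 = 1: r = r^2 * 14 mod 29 = 1^2 * 14 = 1*14 = 14
  bit 1 = 0: r = r^2 mod 29 = 14^2 = 22
  bit 2 = 0: r = r^2 mod 29 = 22^2 = 20
  bit 3 = 1: r = r^2 * 14 mod 29 = 20^2 * 14 = 23*14 = 3
  -> B = 3
s = B^a = 3^23 mod 29  (bits of 23 = 10111)
  bit 0 = 1: r = r^2 * 3 mod 29 = 1^2 * 3 = 1*3 = 3
  bit 1 = 0: r = r^2 mod 29 = 3^2 = 9
  bit 2 = 1: r = r^2 * 3 mod 29 = 9^2 * 3 = 23*3 = 11
  bit 3 = 1: r = r^2 * 3 mod 29 = 11^2 * 3 = 5*3 = 15
  bit 4 = 1: r = r^2 * 3 mod 29 = 15^2 * 3 = 22*3 = 8
  -> s = B^a = 8

Answer: 8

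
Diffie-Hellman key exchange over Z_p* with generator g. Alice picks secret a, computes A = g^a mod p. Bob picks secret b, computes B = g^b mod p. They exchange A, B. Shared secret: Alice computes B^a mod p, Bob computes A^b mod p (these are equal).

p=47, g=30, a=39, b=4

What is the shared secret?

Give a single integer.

A = 30^39 mod 47  (bits of 39 = 100111)
  bit 0 = 1: r = r^2 * 30 mod 47 = 1^2 * 30 = 1*30 = 30
  bit 1 = 0: r = r^2 mod 47 = 30^2 = 7
  bit 2 = 0: r = r^2 mod 47 = 7^2 = 2
  bit 3 = 1: r = r^2 * 30 mod 47 = 2^2 * 30 = 4*30 = 26
  bit 4 = 1: r = r^2 * 30 mod 47 = 26^2 * 30 = 18*30 = 23
  bit 5 = 1: r = r^2 * 30 mod 47 = 23^2 * 30 = 12*30 = 31
  -> A = 31
B = 30^4 mod 47  (bits of 4 = 100)
  bit 0 = 1: r = r^2 * 30 mod 47 = 1^2 * 30 = 1*30 = 30
  bit 1 = 0: r = r^2 mod 47 = 30^2 = 7
  bit 2 = 0: r = r^2 mod 47 = 7^2 = 2
  -> B = 2
s = B^a = 2^39 mod 47  (bits of 39 = 100111)
  bit 0 = 1: r = r^2 * 2 mod 47 = 1^2 * 2 = 1*2 = 2
  bit 1 = 0: r = r^2 mod 47 = 2^2 = 4
  bit 2 = 0: r = r^2 mod 47 = 4^2 = 16
  bit 3 = 1: r = r^2 * 2 mod 47 = 16^2 * 2 = 21*2 = 42
  bit 4 = 1: r = r^2 * 2 mod 47 = 42^2 * 2 = 25*2 = 3
  bit 5 = 1: r = r^2 * 2 mod 47 = 3^2 * 2 = 9*2 = 18
  -> s = B^a = 18

Answer: 18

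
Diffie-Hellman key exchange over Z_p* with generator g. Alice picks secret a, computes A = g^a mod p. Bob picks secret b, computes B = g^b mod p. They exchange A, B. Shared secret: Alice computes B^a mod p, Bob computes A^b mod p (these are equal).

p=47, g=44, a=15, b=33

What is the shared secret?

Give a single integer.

Answer: 35

Derivation:
A = 44^15 mod 47  (bits of 15 = 1111)
  bit 0 = 1: r = r^2 * 44 mod 47 = 1^2 * 44 = 1*44 = 44
  bit 1 = 1: r = r^2 * 44 mod 47 = 44^2 * 44 = 9*44 = 20
  bit 2 = 1: r = r^2 * 44 mod 47 = 20^2 * 44 = 24*44 = 22
  bit 3 = 1: r = r^2 * 44 mod 47 = 22^2 * 44 = 14*44 = 5
  -> A = 5
B = 44^33 mod 47  (bits of 33 = 100001)
  bit 0 = 1: r = r^2 * 44 mod 47 = 1^2 * 44 = 1*44 = 44
  bit 1 = 0: r = r^2 mod 47 = 44^2 = 9
  bit 2 = 0: r = r^2 mod 47 = 9^2 = 34
  bit 3 = 0: r = r^2 mod 47 = 34^2 = 28
  bit 4 = 0: r = r^2 mod 47 = 28^2 = 32
  bit 5 = 1: r = r^2 * 44 mod 47 = 32^2 * 44 = 37*44 = 30
  -> B = 30
s = B^a = 30^15 mod 47  (bits of 15 = 1111)
  bit 0 = 1: r = r^2 * 30 mod 47 = 1^2 * 30 = 1*30 = 30
  bit 1 = 1: r = r^2 * 30 mod 47 = 30^2 * 30 = 7*30 = 22
  bit 2 = 1: r = r^2 * 30 mod 47 = 22^2 * 30 = 14*30 = 44
  bit 3 = 1: r = r^2 * 30 mod 47 = 44^2 * 30 = 9*30 = 35
  -> s = B^a = 35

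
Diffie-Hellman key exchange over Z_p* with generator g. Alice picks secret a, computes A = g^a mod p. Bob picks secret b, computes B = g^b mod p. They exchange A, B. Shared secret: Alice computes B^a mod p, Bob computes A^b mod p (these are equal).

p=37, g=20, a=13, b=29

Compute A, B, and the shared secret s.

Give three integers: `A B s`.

Answer: 2 32 24

Derivation:
A = 20^13 mod 37  (bits of 13 = 1101)
  bit 0 = 1: r = r^2 * 20 mod 37 = 1^2 * 20 = 1*20 = 20
  bit 1 = 1: r = r^2 * 20 mod 37 = 20^2 * 20 = 30*20 = 8
  bit 2 = 0: r = r^2 mod 37 = 8^2 = 27
  bit 3 = 1: r = r^2 * 20 mod 37 = 27^2 * 20 = 26*20 = 2
  -> A = 2
B = 20^29 mod 37  (bits of 29 = 11101)
  bit 0 = 1: r = r^2 * 20 mod 37 = 1^2 * 20 = 1*20 = 20
  bit 1 = 1: r = r^2 * 20 mod 37 = 20^2 * 20 = 30*20 = 8
  bit 2 = 1: r = r^2 * 20 mod 37 = 8^2 * 20 = 27*20 = 22
  bit 3 = 0: r = r^2 mod 37 = 22^2 = 3
  bit 4 = 1: r = r^2 * 20 mod 37 = 3^2 * 20 = 9*20 = 32
  -> B = 32
s = B^a = 32^13 mod 37  (bits of 13 = 1101)
  bit 0 = 1: r = r^2 * 32 mod 37 = 1^2 * 32 = 1*32 = 32
  bit 1 = 1: r = r^2 * 32 mod 37 = 32^2 * 32 = 25*32 = 23
  bit 2 = 0: r = r^2 mod 37 = 23^2 = 11
  bit 3 = 1: r = r^2 * 32 mod 37 = 11^2 * 32 = 10*32 = 24
  -> s = B^a = 24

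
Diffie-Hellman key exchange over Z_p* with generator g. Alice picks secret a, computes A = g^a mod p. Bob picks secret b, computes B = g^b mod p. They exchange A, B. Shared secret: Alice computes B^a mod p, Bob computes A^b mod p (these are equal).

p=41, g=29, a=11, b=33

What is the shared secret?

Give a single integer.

Answer: 35

Derivation:
A = 29^11 mod 41  (bits of 11 = 1011)
  bit 0 = 1: r = r^2 * 29 mod 41 = 1^2 * 29 = 1*29 = 29
  bit 1 = 0: r = r^2 mod 41 = 29^2 = 21
  bit 2 = 1: r = r^2 * 29 mod 41 = 21^2 * 29 = 31*29 = 38
  bit 3 = 1: r = r^2 * 29 mod 41 = 38^2 * 29 = 9*29 = 15
  -> A = 15
B = 29^33 mod 41  (bits of 33 = 100001)
  bit 0 = 1: r = r^2 * 29 mod 41 = 1^2 * 29 = 1*29 = 29
  bit 1 = 0: r = r^2 mod 41 = 29^2 = 21
  bit 2 = 0: r = r^2 mod 41 = 21^2 = 31
  bit 3 = 0: r = r^2 mod 41 = 31^2 = 18
  bit 4 = 0: r = r^2 mod 41 = 18^2 = 37
  bit 5 = 1: r = r^2 * 29 mod 41 = 37^2 * 29 = 16*29 = 13
  -> B = 13
s = B^a = 13^11 mod 41  (bits of 11 = 1011)
  bit 0 = 1: r = r^2 * 13 mod 41 = 1^2 * 13 = 1*13 = 13
  bit 1 = 0: r = r^2 mod 41 = 13^2 = 5
  bit 2 = 1: r = r^2 * 13 mod 41 = 5^2 * 13 = 25*13 = 38
  bit 3 = 1: r = r^2 * 13 mod 41 = 38^2 * 13 = 9*13 = 35
  -> s = B^a = 35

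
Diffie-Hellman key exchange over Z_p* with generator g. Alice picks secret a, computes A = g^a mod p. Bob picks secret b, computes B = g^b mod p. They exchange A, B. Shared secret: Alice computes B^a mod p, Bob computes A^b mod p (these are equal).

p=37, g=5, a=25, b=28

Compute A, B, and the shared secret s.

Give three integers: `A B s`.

Answer: 19 7 34

Derivation:
A = 5^25 mod 37  (bits of 25 = 11001)
  bit 0 = 1: r = r^2 * 5 mod 37 = 1^2 * 5 = 1*5 = 5
  bit 1 = 1: r = r^2 * 5 mod 37 = 5^2 * 5 = 25*5 = 14
  bit 2 = 0: r = r^2 mod 37 = 14^2 = 11
  bit 3 = 0: r = r^2 mod 37 = 11^2 = 10
  bit 4 = 1: r = r^2 * 5 mod 37 = 10^2 * 5 = 26*5 = 19
  -> A = 19
B = 5^28 mod 37  (bits of 28 = 11100)
  bit 0 = 1: r = r^2 * 5 mod 37 = 1^2 * 5 = 1*5 = 5
  bit 1 = 1: r = r^2 * 5 mod 37 = 5^2 * 5 = 25*5 = 14
  bit 2 = 1: r = r^2 * 5 mod 37 = 14^2 * 5 = 11*5 = 18
  bit 3 = 0: r = r^2 mod 37 = 18^2 = 28
  bit 4 = 0: r = r^2 mod 37 = 28^2 = 7
  -> B = 7
s = B^a = 7^25 mod 37  (bits of 25 = 11001)
  bit 0 = 1: r = r^2 * 7 mod 37 = 1^2 * 7 = 1*7 = 7
  bit 1 = 1: r = r^2 * 7 mod 37 = 7^2 * 7 = 12*7 = 10
  bit 2 = 0: r = r^2 mod 37 = 10^2 = 26
  bit 3 = 0: r = r^2 mod 37 = 26^2 = 10
  bit 4 = 1: r = r^2 * 7 mod 37 = 10^2 * 7 = 26*7 = 34
  -> s = B^a = 34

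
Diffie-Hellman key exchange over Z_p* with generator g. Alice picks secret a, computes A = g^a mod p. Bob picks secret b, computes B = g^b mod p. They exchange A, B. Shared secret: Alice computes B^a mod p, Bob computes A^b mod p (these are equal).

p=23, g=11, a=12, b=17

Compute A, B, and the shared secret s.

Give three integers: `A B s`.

Answer: 12 14 9

Derivation:
A = 11^12 mod 23  (bits of 12 = 1100)
  bit 0 = 1: r = r^2 * 11 mod 23 = 1^2 * 11 = 1*11 = 11
  bit 1 = 1: r = r^2 * 11 mod 23 = 11^2 * 11 = 6*11 = 20
  bit 2 = 0: r = r^2 mod 23 = 20^2 = 9
  bit 3 = 0: r = r^2 mod 23 = 9^2 = 12
  -> A = 12
B = 11^17 mod 23  (bits of 17 = 10001)
  bit 0 = 1: r = r^2 * 11 mod 23 = 1^2 * 11 = 1*11 = 11
  bit 1 = 0: r = r^2 mod 23 = 11^2 = 6
  bit 2 = 0: r = r^2 mod 23 = 6^2 = 13
  bit 3 = 0: r = r^2 mod 23 = 13^2 = 8
  bit 4 = 1: r = r^2 * 11 mod 23 = 8^2 * 11 = 18*11 = 14
  -> B = 14
s = B^a = 14^12 mod 23  (bits of 12 = 1100)
  bit 0 = 1: r = r^2 * 14 mod 23 = 1^2 * 14 = 1*14 = 14
  bit 1 = 1: r = r^2 * 14 mod 23 = 14^2 * 14 = 12*14 = 7
  bit 2 = 0: r = r^2 mod 23 = 7^2 = 3
  bit 3 = 0: r = r^2 mod 23 = 3^2 = 9
  -> s = B^a = 9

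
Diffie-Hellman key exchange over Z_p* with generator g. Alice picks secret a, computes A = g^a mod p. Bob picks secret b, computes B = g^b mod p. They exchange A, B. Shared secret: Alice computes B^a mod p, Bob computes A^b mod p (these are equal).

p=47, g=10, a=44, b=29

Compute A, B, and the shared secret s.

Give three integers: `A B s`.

A = 10^44 mod 47  (bits of 44 = 101100)
  bit 0 = 1: r = r^2 * 10 mod 47 = 1^2 * 10 = 1*10 = 10
  bit 1 = 0: r = r^2 mod 47 = 10^2 = 6
  bit 2 = 1: r = r^2 * 10 mod 47 = 6^2 * 10 = 36*10 = 31
  bit 3 = 1: r = r^2 * 10 mod 47 = 31^2 * 10 = 21*10 = 22
  bit 4 = 0: r = r^2 mod 47 = 22^2 = 14
  bit 5 = 0: r = r^2 mod 47 = 14^2 = 8
  -> A = 8
B = 10^29 mod 47  (bits of 29 = 11101)
  bit 0 = 1: r = r^2 * 10 mod 47 = 1^2 * 10 = 1*10 = 10
  bit 1 = 1: r = r^2 * 10 mod 47 = 10^2 * 10 = 6*10 = 13
  bit 2 = 1: r = r^2 * 10 mod 47 = 13^2 * 10 = 28*10 = 45
  bit 3 = 0: r = r^2 mod 47 = 45^2 = 4
  bit 4 = 1: r = r^2 * 10 mod 47 = 4^2 * 10 = 16*10 = 19
  -> B = 19
s = B^a = 19^44 mod 47  (bits of 44 = 101100)
  bit 0 = 1: r = r^2 * 19 mod 47 = 1^2 * 19 = 1*19 = 19
  bit 1 = 0: r = r^2 mod 47 = 19^2 = 32
  bit 2 = 1: r = r^2 * 19 mod 47 = 32^2 * 19 = 37*19 = 45
  bit 3 = 1: r = r^2 * 19 mod 47 = 45^2 * 19 = 4*19 = 29
  bit 4 = 0: r = r^2 mod 47 = 29^2 = 42
  bit 5 = 0: r = r^2 mod 47 = 42^2 = 25
  -> s = B^a = 25

Answer: 8 19 25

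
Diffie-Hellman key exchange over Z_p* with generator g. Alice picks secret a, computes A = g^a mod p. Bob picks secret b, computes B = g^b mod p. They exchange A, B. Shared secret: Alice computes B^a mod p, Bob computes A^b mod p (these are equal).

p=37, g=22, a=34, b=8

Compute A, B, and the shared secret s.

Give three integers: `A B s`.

A = 22^34 mod 37  (bits of 34 = 100010)
  bit 0 = 1: r = r^2 * 22 mod 37 = 1^2 * 22 = 1*22 = 22
  bit 1 = 0: r = r^2 mod 37 = 22^2 = 3
  bit 2 = 0: r = r^2 mod 37 = 3^2 = 9
  bit 3 = 0: r = r^2 mod 37 = 9^2 = 7
  bit 4 = 1: r = r^2 * 22 mod 37 = 7^2 * 22 = 12*22 = 5
  bit 5 = 0: r = r^2 mod 37 = 5^2 = 25
  -> A = 25
B = 22^8 mod 37  (bits of 8 = 1000)
  bit 0 = 1: r = r^2 * 22 mod 37 = 1^2 * 22 = 1*22 = 22
  bit 1 = 0: r = r^2 mod 37 = 22^2 = 3
  bit 2 = 0: r = r^2 mod 37 = 3^2 = 9
  bit 3 = 0: r = r^2 mod 37 = 9^2 = 7
  -> B = 7
s = B^a = 7^34 mod 37  (bits of 34 = 100010)
  bit 0 = 1: r = r^2 * 7 mod 37 = 1^2 * 7 = 1*7 = 7
  bit 1 = 0: r = r^2 mod 37 = 7^2 = 12
  bit 2 = 0: r = r^2 mod 37 = 12^2 = 33
  bit 3 = 0: r = r^2 mod 37 = 33^2 = 16
  bit 4 = 1: r = r^2 * 7 mod 37 = 16^2 * 7 = 34*7 = 16
  bit 5 = 0: r = r^2 mod 37 = 16^2 = 34
  -> s = B^a = 34

Answer: 25 7 34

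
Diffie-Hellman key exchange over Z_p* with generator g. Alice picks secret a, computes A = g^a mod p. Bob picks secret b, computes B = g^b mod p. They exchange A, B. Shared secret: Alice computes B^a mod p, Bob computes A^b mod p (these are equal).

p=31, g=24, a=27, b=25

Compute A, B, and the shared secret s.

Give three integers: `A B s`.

A = 24^27 mod 31  (bits of 27 = 11011)
  bit 0 = 1: r = r^2 * 24 mod 31 = 1^2 * 24 = 1*24 = 24
  bit 1 = 1: r = r^2 * 24 mod 31 = 24^2 * 24 = 18*24 = 29
  bit 2 = 0: r = r^2 mod 31 = 29^2 = 4
  bit 3 = 1: r = r^2 * 24 mod 31 = 4^2 * 24 = 16*24 = 12
  bit 4 = 1: r = r^2 * 24 mod 31 = 12^2 * 24 = 20*24 = 15
  -> A = 15
B = 24^25 mod 31  (bits of 25 = 11001)
  bit 0 = 1: r = r^2 * 24 mod 31 = 1^2 * 24 = 1*24 = 24
  bit 1 = 1: r = r^2 * 24 mod 31 = 24^2 * 24 = 18*24 = 29
  bit 2 = 0: r = r^2 mod 31 = 29^2 = 4
  bit 3 = 0: r = r^2 mod 31 = 4^2 = 16
  bit 4 = 1: r = r^2 * 24 mod 31 = 16^2 * 24 = 8*24 = 6
  -> B = 6
s = B^a = 6^27 mod 31  (bits of 27 = 11011)
  bit 0 = 1: r = r^2 * 6 mod 31 = 1^2 * 6 = 1*6 = 6
  bit 1 = 1: r = r^2 * 6 mod 31 = 6^2 * 6 = 5*6 = 30
  bit 2 = 0: r = r^2 mod 31 = 30^2 = 1
  bit 3 = 1: r = r^2 * 6 mod 31 = 1^2 * 6 = 1*6 = 6
  bit 4 = 1: r = r^2 * 6 mod 31 = 6^2 * 6 = 5*6 = 30
  -> s = B^a = 30

Answer: 15 6 30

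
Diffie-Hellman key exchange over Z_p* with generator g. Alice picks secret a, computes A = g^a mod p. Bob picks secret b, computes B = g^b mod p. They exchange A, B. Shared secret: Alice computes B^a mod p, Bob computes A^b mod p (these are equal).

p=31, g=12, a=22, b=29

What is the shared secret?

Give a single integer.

A = 12^22 mod 31  (bits of 22 = 10110)
  bit 0 = 1: r = r^2 * 12 mod 31 = 1^2 * 12 = 1*12 = 12
  bit 1 = 0: r = r^2 mod 31 = 12^2 = 20
  bit 2 = 1: r = r^2 * 12 mod 31 = 20^2 * 12 = 28*12 = 26
  bit 3 = 1: r = r^2 * 12 mod 31 = 26^2 * 12 = 25*12 = 21
  bit 4 = 0: r = r^2 mod 31 = 21^2 = 7
  -> A = 7
B = 12^29 mod 31  (bits of 29 = 11101)
  bit 0 = 1: r = r^2 * 12 mod 31 = 1^2 * 12 = 1*12 = 12
  bit 1 = 1: r = r^2 * 12 mod 31 = 12^2 * 12 = 20*12 = 23
  bit 2 = 1: r = r^2 * 12 mod 31 = 23^2 * 12 = 2*12 = 24
  bit 3 = 0: r = r^2 mod 31 = 24^2 = 18
  bit 4 = 1: r = r^2 * 12 mod 31 = 18^2 * 12 = 14*12 = 13
  -> B = 13
s = B^a = 13^22 mod 31  (bits of 22 = 10110)
  bit 0 = 1: r = r^2 * 13 mod 31 = 1^2 * 13 = 1*13 = 13
  bit 1 = 0: r = r^2 mod 31 = 13^2 = 14
  bit 2 = 1: r = r^2 * 13 mod 31 = 14^2 * 13 = 10*13 = 6
  bit 3 = 1: r = r^2 * 13 mod 31 = 6^2 * 13 = 5*13 = 3
  bit 4 = 0: r = r^2 mod 31 = 3^2 = 9
  -> s = B^a = 9

Answer: 9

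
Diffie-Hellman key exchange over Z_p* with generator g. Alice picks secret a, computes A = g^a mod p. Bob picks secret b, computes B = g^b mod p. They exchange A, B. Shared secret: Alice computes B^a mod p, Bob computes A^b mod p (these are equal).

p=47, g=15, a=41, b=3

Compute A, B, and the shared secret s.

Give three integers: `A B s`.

A = 15^41 mod 47  (bits of 41 = 101001)
  bit 0 = 1: r = r^2 * 15 mod 47 = 1^2 * 15 = 1*15 = 15
  bit 1 = 0: r = r^2 mod 47 = 15^2 = 37
  bit 2 = 1: r = r^2 * 15 mod 47 = 37^2 * 15 = 6*15 = 43
  bit 3 = 0: r = r^2 mod 47 = 43^2 = 16
  bit 4 = 0: r = r^2 mod 47 = 16^2 = 21
  bit 5 = 1: r = r^2 * 15 mod 47 = 21^2 * 15 = 18*15 = 35
  -> A = 35
B = 15^3 mod 47  (bits of 3 = 11)
  bit 0 = 1: r = r^2 * 15 mod 47 = 1^2 * 15 = 1*15 = 15
  bit 1 = 1: r = r^2 * 15 mod 47 = 15^2 * 15 = 37*15 = 38
  -> B = 38
s = B^a = 38^41 mod 47  (bits of 41 = 101001)
  bit 0 = 1: r = r^2 * 38 mod 47 = 1^2 * 38 = 1*38 = 38
  bit 1 = 0: r = r^2 mod 47 = 38^2 = 34
  bit 2 = 1: r = r^2 * 38 mod 47 = 34^2 * 38 = 28*38 = 30
  bit 3 = 0: r = r^2 mod 47 = 30^2 = 7
  bit 4 = 0: r = r^2 mod 47 = 7^2 = 2
  bit 5 = 1: r = r^2 * 38 mod 47 = 2^2 * 38 = 4*38 = 11
  -> s = B^a = 11

Answer: 35 38 11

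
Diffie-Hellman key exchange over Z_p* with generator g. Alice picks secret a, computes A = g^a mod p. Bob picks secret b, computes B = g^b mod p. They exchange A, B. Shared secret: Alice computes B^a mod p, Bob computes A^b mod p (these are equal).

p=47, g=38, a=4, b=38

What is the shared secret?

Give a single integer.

A = 38^4 mod 47  (bits of 4 = 100)
  bit 0 = 1: r = r^2 * 38 mod 47 = 1^2 * 38 = 1*38 = 38
  bit 1 = 0: r = r^2 mod 47 = 38^2 = 34
  bit 2 = 0: r = r^2 mod 47 = 34^2 = 28
  -> A = 28
B = 38^38 mod 47  (bits of 38 = 100110)
  bit 0 = 1: r = r^2 * 38 mod 47 = 1^2 * 38 = 1*38 = 38
  bit 1 = 0: r = r^2 mod 47 = 38^2 = 34
  bit 2 = 0: r = r^2 mod 47 = 34^2 = 28
  bit 3 = 1: r = r^2 * 38 mod 47 = 28^2 * 38 = 32*38 = 41
  bit 4 = 1: r = r^2 * 38 mod 47 = 41^2 * 38 = 36*38 = 5
  bit 5 = 0: r = r^2 mod 47 = 5^2 = 25
  -> B = 25
s = B^a = 25^4 mod 47  (bits of 4 = 100)
  bit 0 = 1: r = r^2 * 25 mod 47 = 1^2 * 25 = 1*25 = 25
  bit 1 = 0: r = r^2 mod 47 = 25^2 = 14
  bit 2 = 0: r = r^2 mod 47 = 14^2 = 8
  -> s = B^a = 8

Answer: 8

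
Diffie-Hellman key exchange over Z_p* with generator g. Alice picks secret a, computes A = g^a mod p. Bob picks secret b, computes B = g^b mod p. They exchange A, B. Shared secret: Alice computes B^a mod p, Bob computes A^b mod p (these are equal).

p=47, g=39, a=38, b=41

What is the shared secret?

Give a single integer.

A = 39^38 mod 47  (bits of 38 = 100110)
  bit 0 = 1: r = r^2 * 39 mod 47 = 1^2 * 39 = 1*39 = 39
  bit 1 = 0: r = r^2 mod 47 = 39^2 = 17
  bit 2 = 0: r = r^2 mod 47 = 17^2 = 7
  bit 3 = 1: r = r^2 * 39 mod 47 = 7^2 * 39 = 2*39 = 31
  bit 4 = 1: r = r^2 * 39 mod 47 = 31^2 * 39 = 21*39 = 20
  bit 5 = 0: r = r^2 mod 47 = 20^2 = 24
  -> A = 24
B = 39^41 mod 47  (bits of 41 = 101001)
  bit 0 = 1: r = r^2 * 39 mod 47 = 1^2 * 39 = 1*39 = 39
  bit 1 = 0: r = r^2 mod 47 = 39^2 = 17
  bit 2 = 1: r = r^2 * 39 mod 47 = 17^2 * 39 = 7*39 = 38
  bit 3 = 0: r = r^2 mod 47 = 38^2 = 34
  bit 4 = 0: r = r^2 mod 47 = 34^2 = 28
  bit 5 = 1: r = r^2 * 39 mod 47 = 28^2 * 39 = 32*39 = 26
  -> B = 26
s = B^a = 26^38 mod 47  (bits of 38 = 100110)
  bit 0 = 1: r = r^2 * 26 mod 47 = 1^2 * 26 = 1*26 = 26
  bit 1 = 0: r = r^2 mod 47 = 26^2 = 18
  bit 2 = 0: r = r^2 mod 47 = 18^2 = 42
  bit 3 = 1: r = r^2 * 26 mod 47 = 42^2 * 26 = 25*26 = 39
  bit 4 = 1: r = r^2 * 26 mod 47 = 39^2 * 26 = 17*26 = 19
  bit 5 = 0: r = r^2 mod 47 = 19^2 = 32
  -> s = B^a = 32

Answer: 32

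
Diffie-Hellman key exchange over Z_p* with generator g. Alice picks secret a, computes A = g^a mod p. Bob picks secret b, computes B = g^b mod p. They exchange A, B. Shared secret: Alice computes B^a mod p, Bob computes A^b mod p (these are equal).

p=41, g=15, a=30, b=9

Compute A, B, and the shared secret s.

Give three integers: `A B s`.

Answer: 9 24 9

Derivation:
A = 15^30 mod 41  (bits of 30 = 11110)
  bit 0 = 1: r = r^2 * 15 mod 41 = 1^2 * 15 = 1*15 = 15
  bit 1 = 1: r = r^2 * 15 mod 41 = 15^2 * 15 = 20*15 = 13
  bit 2 = 1: r = r^2 * 15 mod 41 = 13^2 * 15 = 5*15 = 34
  bit 3 = 1: r = r^2 * 15 mod 41 = 34^2 * 15 = 8*15 = 38
  bit 4 = 0: r = r^2 mod 41 = 38^2 = 9
  -> A = 9
B = 15^9 mod 41  (bits of 9 = 1001)
  bit 0 = 1: r = r^2 * 15 mod 41 = 1^2 * 15 = 1*15 = 15
  bit 1 = 0: r = r^2 mod 41 = 15^2 = 20
  bit 2 = 0: r = r^2 mod 41 = 20^2 = 31
  bit 3 = 1: r = r^2 * 15 mod 41 = 31^2 * 15 = 18*15 = 24
  -> B = 24
s = B^a = 24^30 mod 41  (bits of 30 = 11110)
  bit 0 = 1: r = r^2 * 24 mod 41 = 1^2 * 24 = 1*24 = 24
  bit 1 = 1: r = r^2 * 24 mod 41 = 24^2 * 24 = 2*24 = 7
  bit 2 = 1: r = r^2 * 24 mod 41 = 7^2 * 24 = 8*24 = 28
  bit 3 = 1: r = r^2 * 24 mod 41 = 28^2 * 24 = 5*24 = 38
  bit 4 = 0: r = r^2 mod 41 = 38^2 = 9
  -> s = B^a = 9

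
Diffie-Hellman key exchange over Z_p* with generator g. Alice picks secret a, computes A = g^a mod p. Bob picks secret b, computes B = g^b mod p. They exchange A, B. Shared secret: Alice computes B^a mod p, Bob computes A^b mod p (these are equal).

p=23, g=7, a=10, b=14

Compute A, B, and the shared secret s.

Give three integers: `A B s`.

Answer: 13 2 12

Derivation:
A = 7^10 mod 23  (bits of 10 = 1010)
  bit 0 = 1: r = r^2 * 7 mod 23 = 1^2 * 7 = 1*7 = 7
  bit 1 = 0: r = r^2 mod 23 = 7^2 = 3
  bit 2 = 1: r = r^2 * 7 mod 23 = 3^2 * 7 = 9*7 = 17
  bit 3 = 0: r = r^2 mod 23 = 17^2 = 13
  -> A = 13
B = 7^14 mod 23  (bits of 14 = 1110)
  bit 0 = 1: r = r^2 * 7 mod 23 = 1^2 * 7 = 1*7 = 7
  bit 1 = 1: r = r^2 * 7 mod 23 = 7^2 * 7 = 3*7 = 21
  bit 2 = 1: r = r^2 * 7 mod 23 = 21^2 * 7 = 4*7 = 5
  bit 3 = 0: r = r^2 mod 23 = 5^2 = 2
  -> B = 2
s = B^a = 2^10 mod 23  (bits of 10 = 1010)
  bit 0 = 1: r = r^2 * 2 mod 23 = 1^2 * 2 = 1*2 = 2
  bit 1 = 0: r = r^2 mod 23 = 2^2 = 4
  bit 2 = 1: r = r^2 * 2 mod 23 = 4^2 * 2 = 16*2 = 9
  bit 3 = 0: r = r^2 mod 23 = 9^2 = 12
  -> s = B^a = 12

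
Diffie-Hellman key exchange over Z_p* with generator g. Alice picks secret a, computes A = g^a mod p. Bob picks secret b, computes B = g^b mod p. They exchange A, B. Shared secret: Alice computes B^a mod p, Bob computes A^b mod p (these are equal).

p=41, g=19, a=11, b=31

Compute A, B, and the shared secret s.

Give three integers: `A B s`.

Answer: 34 7 22

Derivation:
A = 19^11 mod 41  (bits of 11 = 1011)
  bit 0 = 1: r = r^2 * 19 mod 41 = 1^2 * 19 = 1*19 = 19
  bit 1 = 0: r = r^2 mod 41 = 19^2 = 33
  bit 2 = 1: r = r^2 * 19 mod 41 = 33^2 * 19 = 23*19 = 27
  bit 3 = 1: r = r^2 * 19 mod 41 = 27^2 * 19 = 32*19 = 34
  -> A = 34
B = 19^31 mod 41  (bits of 31 = 11111)
  bit 0 = 1: r = r^2 * 19 mod 41 = 1^2 * 19 = 1*19 = 19
  bit 1 = 1: r = r^2 * 19 mod 41 = 19^2 * 19 = 33*19 = 12
  bit 2 = 1: r = r^2 * 19 mod 41 = 12^2 * 19 = 21*19 = 30
  bit 3 = 1: r = r^2 * 19 mod 41 = 30^2 * 19 = 39*19 = 3
  bit 4 = 1: r = r^2 * 19 mod 41 = 3^2 * 19 = 9*19 = 7
  -> B = 7
s = B^a = 7^11 mod 41  (bits of 11 = 1011)
  bit 0 = 1: r = r^2 * 7 mod 41 = 1^2 * 7 = 1*7 = 7
  bit 1 = 0: r = r^2 mod 41 = 7^2 = 8
  bit 2 = 1: r = r^2 * 7 mod 41 = 8^2 * 7 = 23*7 = 38
  bit 3 = 1: r = r^2 * 7 mod 41 = 38^2 * 7 = 9*7 = 22
  -> s = B^a = 22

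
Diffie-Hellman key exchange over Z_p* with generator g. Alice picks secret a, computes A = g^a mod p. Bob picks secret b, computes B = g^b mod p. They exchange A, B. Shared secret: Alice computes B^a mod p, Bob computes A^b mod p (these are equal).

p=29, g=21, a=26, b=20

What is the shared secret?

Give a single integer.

A = 21^26 mod 29  (bits of 26 = 11010)
  bit 0 = 1: r = r^2 * 21 mod 29 = 1^2 * 21 = 1*21 = 21
  bit 1 = 1: r = r^2 * 21 mod 29 = 21^2 * 21 = 6*21 = 10
  bit 2 = 0: r = r^2 mod 29 = 10^2 = 13
  bit 3 = 1: r = r^2 * 21 mod 29 = 13^2 * 21 = 24*21 = 11
  bit 4 = 0: r = r^2 mod 29 = 11^2 = 5
  -> A = 5
B = 21^20 mod 29  (bits of 20 = 10100)
  bit 0 = 1: r = r^2 * 21 mod 29 = 1^2 * 21 = 1*21 = 21
  bit 1 = 0: r = r^2 mod 29 = 21^2 = 6
  bit 2 = 1: r = r^2 * 21 mod 29 = 6^2 * 21 = 7*21 = 2
  bit 3 = 0: r = r^2 mod 29 = 2^2 = 4
  bit 4 = 0: r = r^2 mod 29 = 4^2 = 16
  -> B = 16
s = B^a = 16^26 mod 29  (bits of 26 = 11010)
  bit 0 = 1: r = r^2 * 16 mod 29 = 1^2 * 16 = 1*16 = 16
  bit 1 = 1: r = r^2 * 16 mod 29 = 16^2 * 16 = 24*16 = 7
  bit 2 = 0: r = r^2 mod 29 = 7^2 = 20
  bit 3 = 1: r = r^2 * 16 mod 29 = 20^2 * 16 = 23*16 = 20
  bit 4 = 0: r = r^2 mod 29 = 20^2 = 23
  -> s = B^a = 23

Answer: 23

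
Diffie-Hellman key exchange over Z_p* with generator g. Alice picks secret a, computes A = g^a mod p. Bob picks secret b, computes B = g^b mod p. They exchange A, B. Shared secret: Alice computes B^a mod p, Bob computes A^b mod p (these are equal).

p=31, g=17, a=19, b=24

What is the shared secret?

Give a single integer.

Answer: 8

Derivation:
A = 17^19 mod 31  (bits of 19 = 10011)
  bit 0 = 1: r = r^2 * 17 mod 31 = 1^2 * 17 = 1*17 = 17
  bit 1 = 0: r = r^2 mod 31 = 17^2 = 10
  bit 2 = 0: r = r^2 mod 31 = 10^2 = 7
  bit 3 = 1: r = r^2 * 17 mod 31 = 7^2 * 17 = 18*17 = 27
  bit 4 = 1: r = r^2 * 17 mod 31 = 27^2 * 17 = 16*17 = 24
  -> A = 24
B = 17^24 mod 31  (bits of 24 = 11000)
  bit 0 = 1: r = r^2 * 17 mod 31 = 1^2 * 17 = 1*17 = 17
  bit 1 = 1: r = r^2 * 17 mod 31 = 17^2 * 17 = 10*17 = 15
  bit 2 = 0: r = r^2 mod 31 = 15^2 = 8
  bit 3 = 0: r = r^2 mod 31 = 8^2 = 2
  bit 4 = 0: r = r^2 mod 31 = 2^2 = 4
  -> B = 4
s = B^a = 4^19 mod 31  (bits of 19 = 10011)
  bit 0 = 1: r = r^2 * 4 mod 31 = 1^2 * 4 = 1*4 = 4
  bit 1 = 0: r = r^2 mod 31 = 4^2 = 16
  bit 2 = 0: r = r^2 mod 31 = 16^2 = 8
  bit 3 = 1: r = r^2 * 4 mod 31 = 8^2 * 4 = 2*4 = 8
  bit 4 = 1: r = r^2 * 4 mod 31 = 8^2 * 4 = 2*4 = 8
  -> s = B^a = 8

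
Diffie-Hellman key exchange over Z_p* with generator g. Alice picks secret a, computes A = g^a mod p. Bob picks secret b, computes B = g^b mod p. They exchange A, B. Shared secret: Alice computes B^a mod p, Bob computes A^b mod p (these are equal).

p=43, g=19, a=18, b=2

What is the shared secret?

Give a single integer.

A = 19^18 mod 43  (bits of 18 = 10010)
  bit 0 = 1: r = r^2 * 19 mod 43 = 1^2 * 19 = 1*19 = 19
  bit 1 = 0: r = r^2 mod 43 = 19^2 = 17
  bit 2 = 0: r = r^2 mod 43 = 17^2 = 31
  bit 3 = 1: r = r^2 * 19 mod 43 = 31^2 * 19 = 15*19 = 27
  bit 4 = 0: r = r^2 mod 43 = 27^2 = 41
  -> A = 41
B = 19^2 mod 43  (bits of 2 = 10)
  bit 0 = 1: r = r^2 * 19 mod 43 = 1^2 * 19 = 1*19 = 19
  bit 1 = 0: r = r^2 mod 43 = 19^2 = 17
  -> B = 17
s = B^a = 17^18 mod 43  (bits of 18 = 10010)
  bit 0 = 1: r = r^2 * 17 mod 43 = 1^2 * 17 = 1*17 = 17
  bit 1 = 0: r = r^2 mod 43 = 17^2 = 31
  bit 2 = 0: r = r^2 mod 43 = 31^2 = 15
  bit 3 = 1: r = r^2 * 17 mod 43 = 15^2 * 17 = 10*17 = 41
  bit 4 = 0: r = r^2 mod 43 = 41^2 = 4
  -> s = B^a = 4

Answer: 4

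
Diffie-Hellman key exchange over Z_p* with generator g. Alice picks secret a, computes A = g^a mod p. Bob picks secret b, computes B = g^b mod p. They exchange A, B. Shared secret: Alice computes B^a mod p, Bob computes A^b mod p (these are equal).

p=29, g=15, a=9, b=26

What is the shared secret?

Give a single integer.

A = 15^9 mod 29  (bits of 9 = 1001)
  bit 0 = 1: r = r^2 * 15 mod 29 = 1^2 * 15 = 1*15 = 15
  bit 1 = 0: r = r^2 mod 29 = 15^2 = 22
  bit 2 = 0: r = r^2 mod 29 = 22^2 = 20
  bit 3 = 1: r = r^2 * 15 mod 29 = 20^2 * 15 = 23*15 = 26
  -> A = 26
B = 15^26 mod 29  (bits of 26 = 11010)
  bit 0 = 1: r = r^2 * 15 mod 29 = 1^2 * 15 = 1*15 = 15
  bit 1 = 1: r = r^2 * 15 mod 29 = 15^2 * 15 = 22*15 = 11
  bit 2 = 0: r = r^2 mod 29 = 11^2 = 5
  bit 3 = 1: r = r^2 * 15 mod 29 = 5^2 * 15 = 25*15 = 27
  bit 4 = 0: r = r^2 mod 29 = 27^2 = 4
  -> B = 4
s = B^a = 4^9 mod 29  (bits of 9 = 1001)
  bit 0 = 1: r = r^2 * 4 mod 29 = 1^2 * 4 = 1*4 = 4
  bit 1 = 0: r = r^2 mod 29 = 4^2 = 16
  bit 2 = 0: r = r^2 mod 29 = 16^2 = 24
  bit 3 = 1: r = r^2 * 4 mod 29 = 24^2 * 4 = 25*4 = 13
  -> s = B^a = 13

Answer: 13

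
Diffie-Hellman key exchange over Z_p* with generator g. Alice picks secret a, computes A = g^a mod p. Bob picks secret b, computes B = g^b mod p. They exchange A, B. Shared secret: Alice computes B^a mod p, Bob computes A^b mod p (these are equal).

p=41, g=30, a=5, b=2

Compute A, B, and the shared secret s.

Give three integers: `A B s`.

A = 30^5 mod 41  (bits of 5 = 101)
  bit 0 = 1: r = r^2 * 30 mod 41 = 1^2 * 30 = 1*30 = 30
  bit 1 = 0: r = r^2 mod 41 = 30^2 = 39
  bit 2 = 1: r = r^2 * 30 mod 41 = 39^2 * 30 = 4*30 = 38
  -> A = 38
B = 30^2 mod 41  (bits of 2 = 10)
  bit 0 = 1: r = r^2 * 30 mod 41 = 1^2 * 30 = 1*30 = 30
  bit 1 = 0: r = r^2 mod 41 = 30^2 = 39
  -> B = 39
s = B^a = 39^5 mod 41  (bits of 5 = 101)
  bit 0 = 1: r = r^2 * 39 mod 41 = 1^2 * 39 = 1*39 = 39
  bit 1 = 0: r = r^2 mod 41 = 39^2 = 4
  bit 2 = 1: r = r^2 * 39 mod 41 = 4^2 * 39 = 16*39 = 9
  -> s = B^a = 9

Answer: 38 39 9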